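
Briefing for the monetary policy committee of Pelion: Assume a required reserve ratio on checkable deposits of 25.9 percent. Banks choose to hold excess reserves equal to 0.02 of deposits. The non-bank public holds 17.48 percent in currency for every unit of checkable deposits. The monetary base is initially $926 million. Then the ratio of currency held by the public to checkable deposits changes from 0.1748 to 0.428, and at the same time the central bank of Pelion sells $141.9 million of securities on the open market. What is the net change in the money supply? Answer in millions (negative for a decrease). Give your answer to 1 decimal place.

Before: m₁ = (1 + 0.1748) / (0.259 + 0.02 + 0.1748) ≈ 2.58881, MB₁ = 926, so M₁ = 2.58881 × 926 ≈ 2397.2381 million.
After: m₂ = (1 + 0.428) / (0.259 + 0.02 + 0.428) ≈ 2.01980, MB₂ = 926 − 141.9 = 784.1, so M₂ = 2.01980 × 784.1 ≈ 1583.7252 million.
ΔM = M₂ − M₁ = 1583.7252 − 2397.2381 = -813.5129 million.

-813.5 million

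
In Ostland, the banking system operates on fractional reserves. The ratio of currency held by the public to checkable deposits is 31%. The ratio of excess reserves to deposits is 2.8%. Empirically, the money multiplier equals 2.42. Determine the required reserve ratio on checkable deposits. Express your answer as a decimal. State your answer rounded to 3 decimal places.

0.203

Using m = 2.42. Since m = (1 + c)/(c + rr + e), the denominator satisfies c + rr + e = (1 + c)/m = (1 + 0.31) / 2.42 ≈ 0.541322.
With c = 0.31 and e = 0.028, the required reserve ratio on checkable deposits is 0.541322 − 0.31 − 0.028 = 0.203322.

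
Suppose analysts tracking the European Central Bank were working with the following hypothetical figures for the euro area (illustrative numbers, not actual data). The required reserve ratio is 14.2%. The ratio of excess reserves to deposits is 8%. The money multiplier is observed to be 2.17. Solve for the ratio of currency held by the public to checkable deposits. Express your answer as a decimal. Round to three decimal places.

0.443

Using m = 2.17. From m = (1 + c)/(c + rr + e), rearranging gives 1 + c = m·(c + rr + e), so c·(1 − m) = m·(rr + e) − 1.
Hence c = [m·(rr + e) − 1]/(1 − m) = [2.17 × (0.142 + 0.08) − 1] / (1 − 2.17) ≈ 0.442957.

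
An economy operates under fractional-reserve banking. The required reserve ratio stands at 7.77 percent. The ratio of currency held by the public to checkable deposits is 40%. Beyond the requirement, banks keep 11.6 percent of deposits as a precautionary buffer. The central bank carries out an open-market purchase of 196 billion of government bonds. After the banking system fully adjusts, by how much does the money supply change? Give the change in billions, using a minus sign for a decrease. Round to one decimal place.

The money multiplier is m = (1 + c) / (rr + e + c) = (1 + 0.4) / (0.0777 + 0.116 + 0.4) ≈ 2.35809.
The purchase adds 196 billion of base, so ΔM = m × ΔMB = 2.35809 × (+196) ≈ 462.1856 billion.

462.2 billion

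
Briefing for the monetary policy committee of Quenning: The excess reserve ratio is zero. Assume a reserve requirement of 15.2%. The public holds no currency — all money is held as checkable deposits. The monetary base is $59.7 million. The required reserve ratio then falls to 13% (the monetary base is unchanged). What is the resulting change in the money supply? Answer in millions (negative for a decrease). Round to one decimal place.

Initially m₁ = 1 / (0.152) ≈ 6.5789, so M₁ = 6.5789 × 59.7 ≈ 392.7603 million.
After the change m₂ = 1 / (0.13) ≈ 7.6923, so M₂ = 7.6923 × 59.7 ≈ 459.2303 million.
ΔM = M₂ − M₁ = 459.2303 − 392.7603 = 66.47 million.

$66.5 million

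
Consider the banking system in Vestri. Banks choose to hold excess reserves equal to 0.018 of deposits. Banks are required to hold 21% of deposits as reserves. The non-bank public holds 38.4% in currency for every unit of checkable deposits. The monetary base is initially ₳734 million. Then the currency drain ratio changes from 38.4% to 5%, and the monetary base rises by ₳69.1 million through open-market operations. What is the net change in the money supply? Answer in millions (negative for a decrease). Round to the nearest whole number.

₳1373 million

Before: m₁ = (1 + 0.384) / (0.21 + 0.018 + 0.384) ≈ 2.2614, MB₁ = 734, so M₁ = 2.2614 × 734 = 1659.8676 million.
After: m₂ = (1 + 0.05) / (0.21 + 0.018 + 0.05) ≈ 3.7770, MB₂ = 734 + 69.1 = 803.1, so M₂ = 3.7770 × 803.1 = 3033.3087 million.
ΔM = M₂ − M₁ = 3033.3087 − 1659.8676 = 1373.4411 million.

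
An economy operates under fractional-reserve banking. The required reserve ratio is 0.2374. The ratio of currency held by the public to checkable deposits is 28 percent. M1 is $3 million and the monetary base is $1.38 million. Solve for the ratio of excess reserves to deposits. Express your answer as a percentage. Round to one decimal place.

7.1%

Using m = M/MB = 3/1.38 ≈ 2.173913. Since m = (1 + c)/(c + rr + e), the denominator satisfies c + rr + e = (1 + c)/m = (1 + 0.28) / 2.173913 ≈ 0.588800.
With c = 0.28 and rr = 0.2374, the ratio of excess reserves to deposits is 0.588800 − 0.28 − 0.2374 = 0.0714.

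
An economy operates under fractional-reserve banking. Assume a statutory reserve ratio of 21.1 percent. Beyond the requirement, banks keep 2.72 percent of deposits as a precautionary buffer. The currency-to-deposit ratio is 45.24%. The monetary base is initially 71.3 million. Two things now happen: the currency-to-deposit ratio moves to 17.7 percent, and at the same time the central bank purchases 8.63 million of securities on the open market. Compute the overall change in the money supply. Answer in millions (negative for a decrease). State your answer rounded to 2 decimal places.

Before: m₁ = (1 + 0.4524) / (0.211 + 0.0272 + 0.4524) ≈ 2.10310, MB₁ = 71.3, so M₁ = 2.10310 × 71.3 ≈ 149.951 million.
After: m₂ = (1 + 0.177) / (0.211 + 0.0272 + 0.177) ≈ 2.83478, MB₂ = 71.3 + 8.63 = 79.93, so M₂ = 2.83478 × 79.93 ≈ 226.584 million.
ΔM = M₂ − M₁ = 226.584 − 149.951 = 76.633 million.

76.63 million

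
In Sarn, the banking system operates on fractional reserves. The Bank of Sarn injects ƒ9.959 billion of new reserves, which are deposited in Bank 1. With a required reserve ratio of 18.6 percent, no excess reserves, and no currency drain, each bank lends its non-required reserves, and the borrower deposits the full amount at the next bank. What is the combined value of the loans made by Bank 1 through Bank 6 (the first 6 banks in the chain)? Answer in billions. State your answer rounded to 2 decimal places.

Bank i lends (1 − rr)^i of the original deposit: Bank 1 lends 9.959·0.8140 ≈ 8.1066, Bank 2 lends 9.959·0.8140² ≈ 6.5988, and so on.
Summing a geometric series: total = 9.959·[0.8140·(1 − 0.8140^6) / (1 − 0.8140)] ≈ 30.9053 billion.

ƒ30.91 billion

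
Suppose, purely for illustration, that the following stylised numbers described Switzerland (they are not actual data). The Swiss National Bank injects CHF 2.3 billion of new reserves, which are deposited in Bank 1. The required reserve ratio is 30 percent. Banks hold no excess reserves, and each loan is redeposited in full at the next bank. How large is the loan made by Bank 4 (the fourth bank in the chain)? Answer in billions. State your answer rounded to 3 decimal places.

Each bank lends a fraction (1 − rr) = 0.7000 of the deposit it receives, so Bank 4 receives 2.3·0.7000^3 and lends 2.3·0.7000^4 ≈ 0.5522 billion.

CHF 0.552 billion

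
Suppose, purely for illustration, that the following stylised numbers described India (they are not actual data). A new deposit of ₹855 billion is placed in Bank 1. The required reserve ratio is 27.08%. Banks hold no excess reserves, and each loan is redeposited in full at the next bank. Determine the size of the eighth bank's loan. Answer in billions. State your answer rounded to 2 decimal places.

Each bank lends a fraction (1 − rr) = 0.7292 of the deposit it receives, so Bank 8 receives 855·0.7292^7 and lends 855·0.7292^8 ≈ 68.3501 billion.

₹68.35 billion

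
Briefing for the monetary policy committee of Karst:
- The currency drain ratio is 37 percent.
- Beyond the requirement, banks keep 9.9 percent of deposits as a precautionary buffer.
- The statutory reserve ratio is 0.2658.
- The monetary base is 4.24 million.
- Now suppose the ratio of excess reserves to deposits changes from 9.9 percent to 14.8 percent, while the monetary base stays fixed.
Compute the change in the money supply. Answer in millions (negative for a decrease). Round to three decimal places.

-0.494 million

Initially m₁ = (1 + 0.37) / (0.2658 + 0.099 + 0.37) ≈ 1.86445, so M₁ = 1.86445 × 4.24 ≈ 7.9053 million.
After the change m₂ = (1 + 0.37) / (0.2658 + 0.148 + 0.37) ≈ 1.74789, so M₂ = 1.74789 × 4.24 ≈ 7.4111 million.
ΔM = M₂ − M₁ = 7.4111 − 7.9053 = -0.4942 million.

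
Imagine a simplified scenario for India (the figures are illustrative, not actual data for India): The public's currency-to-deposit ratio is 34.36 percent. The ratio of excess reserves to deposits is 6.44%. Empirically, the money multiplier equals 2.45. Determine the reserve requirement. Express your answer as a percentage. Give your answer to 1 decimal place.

Using m = 2.45. Since m = (1 + c)/(c + rr + e), the denominator satisfies c + rr + e = (1 + c)/m = (1 + 0.3436) / 2.45 ≈ 0.548408.
With c = 0.3436 and e = 0.0644, the reserve requirement is 0.548408 − 0.3436 − 0.0644 = 0.140408.

14.0%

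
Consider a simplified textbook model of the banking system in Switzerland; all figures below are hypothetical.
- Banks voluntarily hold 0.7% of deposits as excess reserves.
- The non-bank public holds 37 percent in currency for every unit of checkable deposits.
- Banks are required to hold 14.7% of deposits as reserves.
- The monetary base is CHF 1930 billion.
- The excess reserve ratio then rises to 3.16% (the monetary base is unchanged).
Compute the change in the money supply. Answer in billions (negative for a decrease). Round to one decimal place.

Initially m₁ = (1 + 0.37) / (0.147 + 0.007 + 0.37) ≈ 2.614504, so M₁ = 2.614504 × 1930 ≈ 5045.9927 billion.
After the change m₂ = (1 + 0.37) / (0.147 + 0.0316 + 0.37) ≈ 2.497266, so M₂ = 2.497266 × 1930 ≈ 4819.7234 billion.
ΔM = M₂ − M₁ = 4819.7234 − 5045.9927 = -226.2693 billion.

-226.3 billion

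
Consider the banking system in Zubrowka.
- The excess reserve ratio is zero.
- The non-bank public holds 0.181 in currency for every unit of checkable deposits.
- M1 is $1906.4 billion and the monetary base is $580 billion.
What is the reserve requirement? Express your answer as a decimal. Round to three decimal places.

Using m = M/MB = 1906.4/580 ≈ 3.286897. Since m = (1 + c)/(c + rr + e), the denominator satisfies c + rr + e = (1 + c)/m = (1 + 0.181) / 3.286897 ≈ 0.359305.
With c = 0.181 and e = 0, the reserve requirement is 0.359305 − 0.181 − 0 = 0.178305.

0.178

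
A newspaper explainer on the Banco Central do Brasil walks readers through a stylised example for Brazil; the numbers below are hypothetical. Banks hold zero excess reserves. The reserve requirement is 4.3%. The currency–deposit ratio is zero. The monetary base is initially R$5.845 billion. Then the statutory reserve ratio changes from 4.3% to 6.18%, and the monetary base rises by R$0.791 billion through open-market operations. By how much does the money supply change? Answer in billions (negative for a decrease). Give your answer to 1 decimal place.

-28.6 billion

Before: m₁ = 1 / (0.043) ≈ 23.2558, MB₁ = 5.845, so M₁ = 23.2558 × 5.845 ≈ 135.9302 billion.
After: m₂ = 1 / (0.0618) ≈ 16.1812, MB₂ = 5.845 + 0.791 = 6.636, so M₂ = 16.1812 × 6.636 ≈ 107.3784 billion.
ΔM = M₂ − M₁ = 107.3784 − 135.9302 = -28.5518 billion.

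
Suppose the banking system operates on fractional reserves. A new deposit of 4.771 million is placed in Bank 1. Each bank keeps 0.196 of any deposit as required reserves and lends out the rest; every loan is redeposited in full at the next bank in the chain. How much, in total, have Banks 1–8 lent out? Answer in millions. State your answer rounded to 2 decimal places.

16.15 million

Bank i lends (1 − rr)^i of the original deposit: Bank 1 lends 4.771·0.8040 ≈ 3.8359, Bank 2 lends 4.771·0.8040² ≈ 3.0841, and so on.
Summing a geometric series: total = 4.771·[0.8040·(1 − 0.8040^8) / (1 − 0.8040)] ≈ 16.1537 million.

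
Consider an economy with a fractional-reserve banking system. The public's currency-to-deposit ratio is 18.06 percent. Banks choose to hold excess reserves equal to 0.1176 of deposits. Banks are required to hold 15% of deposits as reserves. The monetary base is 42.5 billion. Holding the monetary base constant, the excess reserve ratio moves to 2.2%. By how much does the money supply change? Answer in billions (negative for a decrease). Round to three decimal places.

Initially m₁ = (1 + 0.1806) / (0.15 + 0.1176 + 0.1806) ≈ 2.634092, so M₁ = 2.634092 × 42.5 ≈ 111.9489 billion.
After the change m₂ = (1 + 0.1806) / (0.15 + 0.022 + 0.1806) ≈ 3.348270, so M₂ = 3.348270 × 42.5 ≈ 142.3015 billion.
ΔM = M₂ − M₁ = 142.3015 − 111.9489 = 30.3526 billion.

30.353 billion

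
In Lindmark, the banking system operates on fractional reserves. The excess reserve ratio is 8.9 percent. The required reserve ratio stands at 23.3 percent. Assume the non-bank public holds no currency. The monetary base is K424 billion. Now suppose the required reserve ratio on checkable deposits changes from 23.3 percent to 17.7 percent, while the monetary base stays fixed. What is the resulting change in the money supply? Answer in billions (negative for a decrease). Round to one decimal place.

K277.2 billion

Initially m₁ = 1 / (0.233 + 0.089) ≈ 3.10559, so M₁ = 3.10559 × 424 ≈ 1316.7702 billion.
After the change m₂ = 1 / (0.177 + 0.089) ≈ 3.75940, so M₂ = 3.75940 × 424 = 1593.9856 billion.
ΔM = M₂ − M₁ = 1593.9856 − 1316.7702 = 277.2154 billion.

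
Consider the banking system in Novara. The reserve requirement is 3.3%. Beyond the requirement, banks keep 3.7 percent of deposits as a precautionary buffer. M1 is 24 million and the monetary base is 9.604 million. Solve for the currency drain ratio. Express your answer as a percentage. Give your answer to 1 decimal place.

55.0%

Using m = M/MB = 24/9.604 ≈ 2.498959. From m = (1 + c)/(c + rr + e), rearranging gives 1 + c = m·(c + rr + e), so c·(1 − m) = m·(rr + e) − 1.
Hence c = [m·(rr + e) − 1]/(1 − m) = [2.498959 × (0.033 + 0.037) − 1] / (1 − 2.498959) ≈ 0.550431.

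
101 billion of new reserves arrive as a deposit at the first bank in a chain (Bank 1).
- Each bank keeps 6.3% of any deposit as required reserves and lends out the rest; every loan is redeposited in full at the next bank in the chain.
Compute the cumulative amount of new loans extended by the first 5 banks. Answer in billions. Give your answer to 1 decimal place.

Bank i lends (1 − rr)^i of the original deposit: Bank 1 lends 101·0.9370 = 94.6370, Bank 2 lends 101·0.9370² ≈ 88.6749, and so on.
Summing a geometric series: total = 101·[0.9370·(1 − 0.9370^5) / (1 − 0.9370)] ≈ 417.2030 billion.

417.2 billion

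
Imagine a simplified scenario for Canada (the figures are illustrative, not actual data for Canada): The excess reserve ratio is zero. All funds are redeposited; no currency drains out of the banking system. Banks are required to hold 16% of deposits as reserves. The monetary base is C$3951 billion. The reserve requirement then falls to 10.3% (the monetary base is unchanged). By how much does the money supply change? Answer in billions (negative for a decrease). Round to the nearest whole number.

Initially m₁ = 1 / (0.16) = 6.25, so M₁ = 6.25 × 3951 = 24693.75 billion.
After the change m₂ = 1 / (0.103) ≈ 9.70874, so M₂ = 9.70874 × 3951 ≈ 38359.2317 billion.
ΔM = M₂ − M₁ = 38359.2317 − 24693.75 = 13665.4817 billion.

C$13665 billion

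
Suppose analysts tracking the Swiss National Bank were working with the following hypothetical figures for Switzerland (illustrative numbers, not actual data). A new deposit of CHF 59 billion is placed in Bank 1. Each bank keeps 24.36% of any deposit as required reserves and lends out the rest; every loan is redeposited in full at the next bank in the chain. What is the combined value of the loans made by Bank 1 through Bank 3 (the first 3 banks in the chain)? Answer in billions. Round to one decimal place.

Bank i lends (1 − rr)^i of the original deposit: Bank 1 lends 59·0.7564 = 44.6276, Bank 2 lends 59·0.7564² ≈ 33.7563, and so on.
Summing a geometric series: total = 59·[0.7564·(1 − 0.7564^3) / (1 − 0.7564)] ≈ 103.9172 billion.

CHF 103.9 billion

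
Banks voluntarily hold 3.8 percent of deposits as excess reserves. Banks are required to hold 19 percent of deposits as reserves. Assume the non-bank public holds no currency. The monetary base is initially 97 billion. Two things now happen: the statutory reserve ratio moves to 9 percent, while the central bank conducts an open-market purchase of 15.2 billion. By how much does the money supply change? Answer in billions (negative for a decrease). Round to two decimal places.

451.12 billion

Before: m₁ = 1 / (0.19 + 0.038) ≈ 4.385965, MB₁ = 97, so M₁ = 4.385965 × 97 ≈ 425.4386 billion.
After: m₂ = 1 / (0.09 + 0.038) = 7.812500, MB₂ = 97 + 15.2 = 112.2, so M₂ = 7.812500 × 112.2 = 876.5625 billion.
ΔM = M₂ − M₁ = 876.5625 − 425.4386 = 451.1239 billion.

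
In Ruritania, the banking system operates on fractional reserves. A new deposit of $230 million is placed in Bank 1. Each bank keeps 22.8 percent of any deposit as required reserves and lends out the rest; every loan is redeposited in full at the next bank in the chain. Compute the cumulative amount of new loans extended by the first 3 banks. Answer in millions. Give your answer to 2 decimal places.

$420.46 million

Bank i lends (1 − rr)^i of the original deposit: Bank 1 lends 230·0.7720 = 177.5600, Bank 2 lends 230·0.7720² ≈ 137.0763, and so on.
Summing a geometric series: total = 230·[0.7720·(1 − 0.7720^3) / (1 − 0.7720)] ≈ 420.4592 million.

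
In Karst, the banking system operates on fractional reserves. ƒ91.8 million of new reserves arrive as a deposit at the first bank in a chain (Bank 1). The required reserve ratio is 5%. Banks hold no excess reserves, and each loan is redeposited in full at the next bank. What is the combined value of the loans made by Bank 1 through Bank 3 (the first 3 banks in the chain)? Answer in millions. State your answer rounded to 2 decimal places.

ƒ248.77 million

Bank i lends (1 − rr)^i of the original deposit: Bank 1 lends 91.8·0.9500 = 87.2100, Bank 2 lends 91.8·0.9500² = 82.8495, and so on.
Summing a geometric series: total = 91.8·[0.9500·(1 − 0.9500^3) / (1 − 0.9500)] ≈ 248.7665 million.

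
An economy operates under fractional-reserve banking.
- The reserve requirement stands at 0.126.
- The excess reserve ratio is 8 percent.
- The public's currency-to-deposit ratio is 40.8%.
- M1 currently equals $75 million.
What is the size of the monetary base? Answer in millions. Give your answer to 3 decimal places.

$32.706 million

The money multiplier is m = (1 + c) / (rr + e + c) = (1 + 0.408) / (0.126 + 0.08 + 0.408) ≈ 2.293160.
MB = M / m = 75 / 2.293160 ≈ 32.706 million.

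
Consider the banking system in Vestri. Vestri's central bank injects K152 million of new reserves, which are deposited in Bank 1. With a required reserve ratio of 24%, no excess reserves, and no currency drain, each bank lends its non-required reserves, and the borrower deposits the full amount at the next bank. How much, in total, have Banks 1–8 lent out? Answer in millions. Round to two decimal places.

Bank i lends (1 − rr)^i of the original deposit: Bank 1 lends 152·0.7600 = 115.5200, Bank 2 lends 152·0.7600² = 87.7952, and so on.
Summing a geometric series: total = 152·[0.7600·(1 − 0.7600^8) / (1 − 0.7600)] ≈ 427.7593 million.

K427.76 million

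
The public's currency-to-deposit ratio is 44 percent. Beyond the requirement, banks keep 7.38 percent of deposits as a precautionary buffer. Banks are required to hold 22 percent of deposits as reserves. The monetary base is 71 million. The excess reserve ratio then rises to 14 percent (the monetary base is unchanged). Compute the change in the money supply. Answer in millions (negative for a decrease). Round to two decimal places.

-11.53 million

Initially m₁ = (1 + 0.44) / (0.22 + 0.0738 + 0.44) ≈ 1.96239, so M₁ = 1.96239 × 71 ≈ 139.3297 million.
After the change m₂ = (1 + 0.44) / (0.22 + 0.14 + 0.44) = 1.8, so M₂ = 1.8 × 71 = 127.8 million.
ΔM = M₂ − M₁ = 127.8 − 139.3297 = -11.5297 million.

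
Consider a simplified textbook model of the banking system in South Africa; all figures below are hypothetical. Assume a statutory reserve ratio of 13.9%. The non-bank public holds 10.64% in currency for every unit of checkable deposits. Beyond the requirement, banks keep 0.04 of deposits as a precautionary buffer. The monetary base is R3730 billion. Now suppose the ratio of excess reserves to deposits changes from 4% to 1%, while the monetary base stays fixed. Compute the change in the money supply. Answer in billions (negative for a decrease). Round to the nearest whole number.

Initially m₁ = (1 + 0.1064) / (0.139 + 0.04 + 0.1064) ≈ 3.87666, so M₁ = 3.87666 × 3730 = 14459.9418 billion.
After the change m₂ = (1 + 0.1064) / (0.139 + 0.01 + 0.1064) ≈ 4.33203, so M₂ = 4.33203 × 3730 = 16158.4719 billion.
ΔM = M₂ − M₁ = 16158.4719 − 14459.9418 = 1698.5301 billion.

R1699 billion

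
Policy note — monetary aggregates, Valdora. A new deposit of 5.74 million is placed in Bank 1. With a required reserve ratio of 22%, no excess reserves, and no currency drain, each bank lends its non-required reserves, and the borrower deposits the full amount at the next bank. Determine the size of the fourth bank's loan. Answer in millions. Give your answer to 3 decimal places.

Each bank lends a fraction (1 − rr) = 0.7800 of the deposit it receives, so Bank 4 receives 5.74·0.7800^3 and lends 5.74·0.7800^4 ≈ 2.1247 million.

2.125 million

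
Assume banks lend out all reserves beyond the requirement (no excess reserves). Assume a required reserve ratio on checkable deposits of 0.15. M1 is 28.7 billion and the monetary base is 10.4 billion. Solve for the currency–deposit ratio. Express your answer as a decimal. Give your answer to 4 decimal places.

Using m = M/MB = 28.7/10.4 ≈ 2.759615. From m = (1 + c)/(c + rr + e), rearranging gives 1 + c = m·(c + rr + e), so c·(1 − m) = m·(rr + e) − 1.
Hence c = [m·(rr + e) − 1]/(1 − m) = [2.759615 × (0.15 + 0) − 1] / (1 − 2.759615) ≈ 0.333060.

0.3331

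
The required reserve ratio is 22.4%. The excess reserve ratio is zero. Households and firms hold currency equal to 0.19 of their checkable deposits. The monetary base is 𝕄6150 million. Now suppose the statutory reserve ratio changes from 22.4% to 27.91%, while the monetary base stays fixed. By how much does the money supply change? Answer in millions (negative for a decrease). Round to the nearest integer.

Initially m₁ = (1 + 0.19) / (0.224 + 0.19) ≈ 2.87440, so M₁ = 2.87440 × 6150 = 17677.56 million.
After the change m₂ = (1 + 0.19) / (0.2791 + 0.19) ≈ 2.53677, so M₂ = 2.53677 × 6150 = 15601.1355 million.
ΔM = M₂ − M₁ = 15601.1355 − 17677.56 = -2076.4245 million.

-2076 million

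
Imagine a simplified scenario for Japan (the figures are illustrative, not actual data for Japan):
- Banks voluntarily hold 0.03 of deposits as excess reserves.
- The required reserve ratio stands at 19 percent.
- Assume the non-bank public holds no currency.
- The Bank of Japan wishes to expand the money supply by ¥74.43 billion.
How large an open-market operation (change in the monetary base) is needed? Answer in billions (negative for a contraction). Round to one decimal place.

¥16.4 billion

The money multiplier is m = 1 / (rr + e) = 1 / (0.19 + 0.03) ≈ 4.5455.
ΔMB = ΔM / m = (+74.43) / 4.5455 ≈ 16.3744 billion.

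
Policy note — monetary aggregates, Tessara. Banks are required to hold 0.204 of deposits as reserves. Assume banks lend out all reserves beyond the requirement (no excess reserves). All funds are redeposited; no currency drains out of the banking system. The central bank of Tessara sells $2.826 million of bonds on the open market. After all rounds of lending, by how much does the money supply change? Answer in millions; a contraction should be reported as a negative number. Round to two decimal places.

The simple money multiplier is m = 1/rr = 1/0.204 ≈ 4.9020.
An open-market sale reduces the monetary base by 2.826 million, so ΔM = m × ΔMB = 4.9020 × (−2.826) ≈ -13.8531 million.

-13.85 million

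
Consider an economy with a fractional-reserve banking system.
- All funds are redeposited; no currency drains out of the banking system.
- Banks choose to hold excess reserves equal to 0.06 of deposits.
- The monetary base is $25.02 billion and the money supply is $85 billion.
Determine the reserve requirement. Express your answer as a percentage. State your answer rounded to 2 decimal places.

Using m = M/MB = 85/25.02 ≈ 3.397282. Since m = (1 + c)/(c + rr + e), the denominator satisfies c + rr + e = (1 + c)/m = (1 + 0) / 3.397282 ≈ 0.294353.
With c = 0 and e = 0.06, the reserve requirement is 0.294353 − 0 − 0.06 = 0.234353.

23.44%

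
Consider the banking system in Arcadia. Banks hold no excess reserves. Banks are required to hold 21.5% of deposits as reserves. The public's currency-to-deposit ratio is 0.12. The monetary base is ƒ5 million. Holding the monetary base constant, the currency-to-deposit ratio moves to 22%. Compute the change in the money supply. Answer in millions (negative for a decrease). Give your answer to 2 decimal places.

-2.69 million

Initially m₁ = (1 + 0.12) / (0.215 + 0.12) ≈ 3.3433, so M₁ = 3.3433 × 5 = 16.7165 million.
After the change m₂ = (1 + 0.22) / (0.215 + 0.22) ≈ 2.8046, so M₂ = 2.8046 × 5 = 14.023 million.
ΔM = M₂ − M₁ = 14.023 − 16.7165 = -2.6935 million.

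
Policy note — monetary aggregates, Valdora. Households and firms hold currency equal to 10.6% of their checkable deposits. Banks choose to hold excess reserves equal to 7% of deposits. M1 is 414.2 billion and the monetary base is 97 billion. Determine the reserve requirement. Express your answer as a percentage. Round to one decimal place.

Using m = M/MB = 414.2/97 ≈ 4.270103. Since m = (1 + c)/(c + rr + e), the denominator satisfies c + rr + e = (1 + c)/m = (1 + 0.106) / 4.270103 ≈ 0.259010.
With c = 0.106 and e = 0.07, the reserve requirement is 0.259010 − 0.106 − 0.07 = 0.08301.

8.3%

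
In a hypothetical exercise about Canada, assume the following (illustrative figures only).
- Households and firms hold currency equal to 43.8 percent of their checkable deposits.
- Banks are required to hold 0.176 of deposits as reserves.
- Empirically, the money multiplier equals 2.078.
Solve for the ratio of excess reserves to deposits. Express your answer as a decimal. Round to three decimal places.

Using m = 2.078. Since m = (1 + c)/(c + rr + e), the denominator satisfies c + rr + e = (1 + c)/m = (1 + 0.438) / 2.078 ≈ 0.692012.
With c = 0.438 and rr = 0.176, the ratio of excess reserves to deposits is 0.692012 − 0.438 − 0.176 = 0.078012.

0.078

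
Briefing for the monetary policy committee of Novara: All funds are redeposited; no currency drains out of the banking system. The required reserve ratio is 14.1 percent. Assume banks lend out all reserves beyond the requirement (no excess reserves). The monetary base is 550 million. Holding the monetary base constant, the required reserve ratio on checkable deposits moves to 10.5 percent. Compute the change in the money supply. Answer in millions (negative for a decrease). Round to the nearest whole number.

1337 million

Initially m₁ = 1 / (0.141) ≈ 7.0922, so M₁ = 7.0922 × 550 = 3900.71 million.
After the change m₂ = 1 / (0.105) ≈ 9.5238, so M₂ = 9.5238 × 550 = 5238.09 million.
ΔM = M₂ − M₁ = 5238.09 − 3900.71 = 1337.38 million.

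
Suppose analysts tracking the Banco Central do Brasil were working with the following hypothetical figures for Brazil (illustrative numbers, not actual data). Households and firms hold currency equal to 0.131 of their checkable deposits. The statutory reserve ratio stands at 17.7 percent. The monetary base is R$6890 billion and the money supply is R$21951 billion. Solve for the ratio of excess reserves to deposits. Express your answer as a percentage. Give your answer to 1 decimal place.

4.7%

Using m = M/MB = 21951/6890 ≈ 3.185922. Since m = (1 + c)/(c + rr + e), the denominator satisfies c + rr + e = (1 + c)/m = (1 + 0.131) / 3.185922 ≈ 0.354999.
With c = 0.131 and rr = 0.177, the ratio of excess reserves to deposits is 0.354999 − 0.131 − 0.177 = 0.046999.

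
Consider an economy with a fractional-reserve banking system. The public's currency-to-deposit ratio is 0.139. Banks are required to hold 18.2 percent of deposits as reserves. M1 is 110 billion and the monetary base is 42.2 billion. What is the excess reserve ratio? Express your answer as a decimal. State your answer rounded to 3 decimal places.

Using m = M/MB = 110/42.2 ≈ 2.606635. Since m = (1 + c)/(c + rr + e), the denominator satisfies c + rr + e = (1 + c)/m = (1 + 0.139) / 2.606635 ≈ 0.436962.
With c = 0.139 and rr = 0.182, the excess reserve ratio is 0.436962 − 0.139 − 0.182 = 0.115962.

0.116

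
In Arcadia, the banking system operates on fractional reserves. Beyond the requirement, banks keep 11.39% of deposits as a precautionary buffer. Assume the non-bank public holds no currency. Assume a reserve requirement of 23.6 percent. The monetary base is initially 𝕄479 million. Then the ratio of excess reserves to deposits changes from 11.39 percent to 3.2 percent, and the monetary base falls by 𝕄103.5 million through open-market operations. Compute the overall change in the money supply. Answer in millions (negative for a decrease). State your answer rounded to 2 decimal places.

𝕄32.16 million

Before: m₁ = 1 / (0.236 + 0.1139) ≈ 2.857959, MB₁ = 479, so M₁ = 2.857959 × 479 ≈ 1368.9624 million.
After: m₂ = 1 / (0.236 + 0.032) ≈ 3.731343, MB₂ = 479 − 103.5 = 375.5, so M₂ = 3.731343 × 375.5 ≈ 1401.1193 million.
ΔM = M₂ − M₁ = 1401.1193 − 1368.9624 = 32.1569 million.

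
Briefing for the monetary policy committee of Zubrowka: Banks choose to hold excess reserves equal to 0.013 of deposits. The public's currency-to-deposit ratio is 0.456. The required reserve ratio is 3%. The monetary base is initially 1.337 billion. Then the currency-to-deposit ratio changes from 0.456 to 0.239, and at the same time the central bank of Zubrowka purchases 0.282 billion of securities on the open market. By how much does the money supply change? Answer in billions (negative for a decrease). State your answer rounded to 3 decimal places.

3.212 billion

Before: m₁ = (1 + 0.456) / (0.03 + 0.013 + 0.456) ≈ 2.91784, MB₁ = 1.337, so M₁ = 2.91784 × 1.337 ≈ 3.9012 billion.
After: m₂ = (1 + 0.239) / (0.03 + 0.013 + 0.239) ≈ 4.39362, MB₂ = 1.337 + 0.282 = 1.619, so M₂ = 4.39362 × 1.619 ≈ 7.1133 billion.
ΔM = M₂ − M₁ = 7.1133 − 3.9012 = 3.2121 billion.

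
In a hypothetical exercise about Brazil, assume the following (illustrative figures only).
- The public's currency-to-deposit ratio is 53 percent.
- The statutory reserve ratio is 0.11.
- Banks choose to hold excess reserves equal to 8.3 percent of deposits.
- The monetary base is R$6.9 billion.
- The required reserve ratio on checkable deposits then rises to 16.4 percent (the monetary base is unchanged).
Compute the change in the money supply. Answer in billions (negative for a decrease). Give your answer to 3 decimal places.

-1.015 billion

Initially m₁ = (1 + 0.53) / (0.11 + 0.083 + 0.53) ≈ 2.11618, so M₁ = 2.11618 × 6.9 ≈ 14.6016 billion.
After the change m₂ = (1 + 0.53) / (0.164 + 0.083 + 0.53) ≈ 1.96911, so M₂ = 1.96911 × 6.9 ≈ 13.5869 billion.
ΔM = M₂ − M₁ = 13.5869 − 14.6016 = -1.0147 billion.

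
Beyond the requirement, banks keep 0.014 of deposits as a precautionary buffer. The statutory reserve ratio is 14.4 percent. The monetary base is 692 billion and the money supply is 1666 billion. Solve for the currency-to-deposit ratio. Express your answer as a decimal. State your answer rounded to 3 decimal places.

0.440

Using m = M/MB = 1666/692 ≈ 2.407514. From m = (1 + c)/(c + rr + e), rearranging gives 1 + c = m·(c + rr + e), so c·(1 − m) = m·(rr + e) − 1.
Hence c = [m·(rr + e) − 1]/(1 − m) = [2.407514 × (0.144 + 0.014) − 1] / (1 − 2.407514) ≈ 0.440218.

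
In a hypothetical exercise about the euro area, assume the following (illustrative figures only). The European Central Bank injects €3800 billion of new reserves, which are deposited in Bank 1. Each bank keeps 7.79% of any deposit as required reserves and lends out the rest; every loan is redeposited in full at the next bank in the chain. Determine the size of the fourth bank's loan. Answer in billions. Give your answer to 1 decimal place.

€2747.2 billion

Each bank lends a fraction (1 − rr) = 0.9221 of the deposit it receives, so Bank 4 receives 3800·0.9221^3 and lends 3800·0.9221^4 ≈ 2747.2342 billion.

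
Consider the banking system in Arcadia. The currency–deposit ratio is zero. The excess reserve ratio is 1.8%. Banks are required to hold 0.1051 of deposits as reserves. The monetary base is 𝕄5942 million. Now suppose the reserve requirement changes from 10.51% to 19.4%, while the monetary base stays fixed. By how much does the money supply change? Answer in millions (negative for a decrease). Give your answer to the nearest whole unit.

-20241 million

Initially m₁ = 1 / (0.1051 + 0.018) ≈ 8.12348, so M₁ = 8.12348 × 5942 ≈ 48269.7182 million.
After the change m₂ = 1 / (0.194 + 0.018) ≈ 4.71698, so M₂ = 4.71698 × 5942 ≈ 28028.2952 million.
ΔM = M₂ − M₁ = 28028.2952 − 48269.7182 = -20241.423 million.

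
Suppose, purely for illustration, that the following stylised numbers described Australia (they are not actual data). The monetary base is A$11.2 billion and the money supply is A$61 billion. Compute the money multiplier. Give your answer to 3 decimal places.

The money multiplier is m = M / MB = 61 / 11.2 ≈ 5.44643.

5.446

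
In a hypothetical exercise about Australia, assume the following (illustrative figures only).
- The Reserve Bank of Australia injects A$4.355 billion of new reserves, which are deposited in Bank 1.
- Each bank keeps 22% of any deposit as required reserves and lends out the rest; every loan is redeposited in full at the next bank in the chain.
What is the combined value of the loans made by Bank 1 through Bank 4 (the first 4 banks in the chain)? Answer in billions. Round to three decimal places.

Bank i lends (1 − rr)^i of the original deposit: Bank 1 lends 4.355·0.7800 = 3.3969, Bank 2 lends 4.355·0.7800² ≈ 2.6496, and so on.
Summing a geometric series: total = 4.355·[0.7800·(1 − 0.7800^4) / (1 − 0.7800)] ≈ 9.7252 billion.

A$9.725 billion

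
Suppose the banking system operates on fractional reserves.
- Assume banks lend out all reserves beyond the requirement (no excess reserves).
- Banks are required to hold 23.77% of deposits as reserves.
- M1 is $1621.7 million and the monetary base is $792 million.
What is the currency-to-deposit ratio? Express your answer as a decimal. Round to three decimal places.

0.490

Using m = M/MB = 1621.7/792 ≈ 2.047601. From m = (1 + c)/(c + rr + e), rearranging gives 1 + c = m·(c + rr + e), so c·(1 − m) = m·(rr + e) − 1.
Hence c = [m·(rr + e) − 1]/(1 − m) = [2.047601 × (0.2377 + 0) − 1] / (1 − 2.047601) ≈ 0.489963.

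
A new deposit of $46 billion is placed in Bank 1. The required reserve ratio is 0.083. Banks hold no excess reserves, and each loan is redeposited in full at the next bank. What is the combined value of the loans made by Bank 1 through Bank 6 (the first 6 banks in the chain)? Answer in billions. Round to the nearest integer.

$206 billion

Bank i lends (1 − rr)^i of the original deposit: Bank 1 lends 46·0.9170 = 42.1820, Bank 2 lends 46·0.9170² ≈ 38.6809, and so on.
Summing a geometric series: total = 46·[0.9170·(1 − 0.9170^6) / (1 − 0.9170)] ≈ 206.0373 billion.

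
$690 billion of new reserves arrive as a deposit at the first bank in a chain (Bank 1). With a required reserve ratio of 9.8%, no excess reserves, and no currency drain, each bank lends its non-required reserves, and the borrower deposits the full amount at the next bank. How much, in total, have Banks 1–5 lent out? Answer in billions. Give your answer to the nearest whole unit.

$2559 billion

Bank i lends (1 − rr)^i of the original deposit: Bank 1 lends 690·0.9020 = 622.3800, Bank 2 lends 690·0.9020² ≈ 561.3868, and so on.
Summing a geometric series: total = 690·[0.9020·(1 − 0.9020^5) / (1 − 0.9020)] ≈ 2558.8695 billion.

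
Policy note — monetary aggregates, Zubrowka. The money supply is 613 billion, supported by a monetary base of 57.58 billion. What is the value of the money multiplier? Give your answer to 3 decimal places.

10.646

The money multiplier is m = M / MB = 613 / 57.58 ≈ 10.64606.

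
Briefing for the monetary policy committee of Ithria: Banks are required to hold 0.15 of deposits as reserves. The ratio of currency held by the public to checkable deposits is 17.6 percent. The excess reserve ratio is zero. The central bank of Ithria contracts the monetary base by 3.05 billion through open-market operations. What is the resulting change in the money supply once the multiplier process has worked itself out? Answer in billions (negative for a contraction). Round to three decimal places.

The money multiplier is m = (1 + c) / (rr + c) = (1 + 0.176) / (0.15 + 0.176) ≈ 3.60736.
The sale removes 3.05 billion of base, so ΔM = m × ΔMB = 3.60736 × (−3.05) ≈ -11.0024 billion.

-11.002 billion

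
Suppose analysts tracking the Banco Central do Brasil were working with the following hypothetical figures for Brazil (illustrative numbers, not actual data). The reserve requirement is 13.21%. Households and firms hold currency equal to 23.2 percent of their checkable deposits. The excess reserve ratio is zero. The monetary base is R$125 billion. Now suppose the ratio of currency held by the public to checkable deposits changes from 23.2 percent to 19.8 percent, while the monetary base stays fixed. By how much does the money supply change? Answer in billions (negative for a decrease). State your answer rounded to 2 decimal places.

Initially m₁ = (1 + 0.232) / (0.1321 + 0.232) ≈ 3.383686, so M₁ = 3.383686 × 125 ≈ 422.9608 billion.
After the change m₂ = (1 + 0.198) / (0.1321 + 0.198) ≈ 3.629203, so M₂ = 3.629203 × 125 ≈ 453.6504 billion.
ΔM = M₂ − M₁ = 453.6504 − 422.9608 = 30.6896 billion.

R$30.69 billion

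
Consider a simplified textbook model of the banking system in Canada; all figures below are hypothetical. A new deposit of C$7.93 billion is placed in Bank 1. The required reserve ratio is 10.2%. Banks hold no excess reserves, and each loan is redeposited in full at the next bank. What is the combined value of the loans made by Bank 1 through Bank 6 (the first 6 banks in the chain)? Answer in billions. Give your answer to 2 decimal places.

Bank i lends (1 − rr)^i of the original deposit: Bank 1 lends 7.93·0.8980 ≈ 7.1211, Bank 2 lends 7.93·0.8980² ≈ 6.3948, and so on.
Summing a geometric series: total = 7.93·[0.8980·(1 − 0.8980^6) / (1 − 0.8980)] ≈ 33.2045 billion.

C$33.20 billion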